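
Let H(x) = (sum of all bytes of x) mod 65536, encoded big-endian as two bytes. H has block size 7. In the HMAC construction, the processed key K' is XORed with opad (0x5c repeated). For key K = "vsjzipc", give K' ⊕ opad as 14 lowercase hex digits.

Key "vsjzipc" = 76 73 6a 7a 69 70 63 is exactly B = 7 bytes: K' = 76 73 6a 7a 69 70 63.
XOR each byte with 0x5c: 76⊕5c=2a, 73⊕5c=2f, 6a⊕5c=36, 7a⊕5c=26, 69⊕5c=35, 70⊕5c=2c, 63⊕5c=3f.

2a2f3626352c3f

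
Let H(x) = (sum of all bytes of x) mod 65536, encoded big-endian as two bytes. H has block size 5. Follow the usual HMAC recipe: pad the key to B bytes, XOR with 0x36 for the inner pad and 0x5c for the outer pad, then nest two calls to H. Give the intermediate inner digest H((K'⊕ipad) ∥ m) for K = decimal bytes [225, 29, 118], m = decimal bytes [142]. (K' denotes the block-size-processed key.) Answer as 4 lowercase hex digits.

023c

Key decimal bytes [225, 29, 118] = e1 1d 76 is 3 bytes ≤ B = 5; zero-pad to 5 bytes: K' = e1 1d 76 00 00.
K' ⊕ ipad = d7 2b 40 36 36.
Inner input = d7 2b 40 36 36 ∥ 8e.
Inner hash: sum = 215+43+64+54+54+142 = 572 → 02 3c.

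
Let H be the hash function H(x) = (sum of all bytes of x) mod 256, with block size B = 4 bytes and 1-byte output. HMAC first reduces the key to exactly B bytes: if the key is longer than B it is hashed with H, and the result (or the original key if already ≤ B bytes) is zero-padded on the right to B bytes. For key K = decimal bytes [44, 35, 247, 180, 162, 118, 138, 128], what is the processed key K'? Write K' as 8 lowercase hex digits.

|K| = 8 > B = 4, so first hash the key.
H(K): sum = 44+35+247+180+162+118+138+128 = 1052; mod 256 = 28 → 1c.
Zero-pad H(K) = 1c to 4 bytes: K' = 1c 00 00 00.

1c000000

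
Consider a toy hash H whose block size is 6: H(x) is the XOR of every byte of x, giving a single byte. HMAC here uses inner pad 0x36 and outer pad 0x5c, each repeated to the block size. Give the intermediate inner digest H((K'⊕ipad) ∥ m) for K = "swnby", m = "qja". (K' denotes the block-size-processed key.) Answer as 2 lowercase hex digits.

0b

Key "swnby" = 73 77 6e 62 79 is 5 bytes ≤ B = 6; zero-pad to 6 bytes: K' = 73 77 6e 62 79 00.
K' ⊕ ipad = 45 41 58 54 4f 36.
Inner input = 45 41 58 54 4f 36 ∥ 71 6a 61.
Inner hash: XOR 45⊕41⊕58⊕54⊕4f⊕36⊕71⊕6a⊕61 = 0b.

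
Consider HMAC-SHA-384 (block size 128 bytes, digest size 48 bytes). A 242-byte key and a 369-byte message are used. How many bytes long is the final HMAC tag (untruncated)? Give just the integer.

48

The tag is one SHA-384 digest: 48 bytes.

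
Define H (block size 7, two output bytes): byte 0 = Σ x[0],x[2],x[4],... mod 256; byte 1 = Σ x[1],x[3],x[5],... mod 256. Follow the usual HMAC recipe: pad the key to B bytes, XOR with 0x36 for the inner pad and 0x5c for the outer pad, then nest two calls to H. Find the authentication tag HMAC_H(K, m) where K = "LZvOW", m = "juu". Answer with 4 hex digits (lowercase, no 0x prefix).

Key "LZvOW" = 4c 5a 76 4f 57 is 5 bytes ≤ B = 7; zero-pad to 7 bytes: K' = 4c 5a 76 4f 57 00 00.
K' ⊕ ipad = 7a 6c 40 79 61 36 36.  K' ⊕ opad = 10 06 2a 13 0b 5c 5c.
Inner input = (K'⊕ipad) ∥ m = 7a 6c 40 79 61 36 36 ∥ 6a 75 75.
Inner hash: even-index sum = 454 mod 256 = 198; odd-index sum = 506 mod 256 = 250 → c6 fa.
Outer input = (K'⊕opad) ∥ inner = 10 06 2a 13 0b 5c 5c ∥ c6 fa.
Outer hash (tag): even-index sum = 411 mod 256 = 155; odd-index sum = 315 mod 256 = 59 → 9b 3b.

9b3b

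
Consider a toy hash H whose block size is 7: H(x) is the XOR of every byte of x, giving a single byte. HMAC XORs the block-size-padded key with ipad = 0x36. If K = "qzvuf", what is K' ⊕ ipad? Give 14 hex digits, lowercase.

474c4043503636

Key "qzvuf" = 71 7a 76 75 66 is 5 bytes ≤ B = 7; zero-pad to 7 bytes: K' = 71 7a 76 75 66 00 00.
XOR each byte with 0x36: 71⊕36=47, 7a⊕36=4c, 76⊕36=40, 75⊕36=43, 66⊕36=50, 00⊕36=36, 00⊕36=36.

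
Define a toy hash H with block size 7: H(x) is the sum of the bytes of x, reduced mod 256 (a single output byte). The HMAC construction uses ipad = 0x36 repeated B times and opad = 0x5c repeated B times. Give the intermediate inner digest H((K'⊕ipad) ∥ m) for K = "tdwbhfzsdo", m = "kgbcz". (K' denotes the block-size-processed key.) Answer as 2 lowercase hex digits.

5e

Key "tdwbhfzsdo" = 74 64 77 62 68 66 7a 73 64 6f is 10 bytes > B = 7, so hash it first: H(key) = 3f, then zero-pad to 7 bytes: K' = 3f 00 00 00 00 00 00.
K' ⊕ ipad = 09 36 36 36 36 36 36.
Inner input = 09 36 36 36 36 36 36 ∥ 6b 67 62 63 7a.
Inner hash: sum = 9+54+54+54+54+54+54+107+103+98+99+122 = 862; mod 256 = 94 → 5e.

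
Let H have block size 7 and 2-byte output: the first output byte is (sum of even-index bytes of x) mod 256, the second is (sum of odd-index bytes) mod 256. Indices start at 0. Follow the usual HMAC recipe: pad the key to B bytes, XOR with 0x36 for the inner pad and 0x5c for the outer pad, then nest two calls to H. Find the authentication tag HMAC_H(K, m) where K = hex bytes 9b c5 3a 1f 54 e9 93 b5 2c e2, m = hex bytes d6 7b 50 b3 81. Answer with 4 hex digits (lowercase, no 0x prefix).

Key hex bytes 9b c5 3a 1f 54 e9 93 b5 2c e2 is 10 bytes > B = 7, so hash it first: H(key) = e8 64, then zero-pad to 7 bytes: K' = e8 64 00 00 00 00 00.
K' ⊕ ipad = de 52 36 36 36 36 36.  K' ⊕ opad = b4 38 5c 5c 5c 5c 5c.
Inner input = (K'⊕ipad) ∥ m = de 52 36 36 36 36 36 ∥ d6 7b 50 b3 81.
Inner hash: even-index sum = 686 mod 256 = 174; odd-index sum = 613 mod 256 = 101 → ae 65.
Outer input = (K'⊕opad) ∥ inner = b4 38 5c 5c 5c 5c 5c ∥ ae 65.
Outer hash (tag): even-index sum = 557 mod 256 = 45; odd-index sum = 414 mod 256 = 158 → 2d 9e.

2d9e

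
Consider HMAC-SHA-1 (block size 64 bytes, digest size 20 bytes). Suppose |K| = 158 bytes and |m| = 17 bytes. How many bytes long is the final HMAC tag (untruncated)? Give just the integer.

The tag is one SHA-1 digest: 20 bytes.

20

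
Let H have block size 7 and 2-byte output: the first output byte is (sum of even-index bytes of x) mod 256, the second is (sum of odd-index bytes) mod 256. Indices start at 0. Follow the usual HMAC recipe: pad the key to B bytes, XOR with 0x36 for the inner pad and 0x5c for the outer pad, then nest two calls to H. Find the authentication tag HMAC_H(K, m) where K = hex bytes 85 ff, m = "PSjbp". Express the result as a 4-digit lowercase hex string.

4c65

Key hex bytes 85 ff is 2 bytes ≤ B = 7; zero-pad to 7 bytes: K' = 85 ff 00 00 00 00 00.
K' ⊕ ipad = b3 c9 36 36 36 36 36.  K' ⊕ opad = d9 a3 5c 5c 5c 5c 5c.
Inner input = (K'⊕ipad) ∥ m = b3 c9 36 36 36 36 36 ∥ 50 53 6a 62 70.
Inner hash: even-index sum = 522 mod 256 = 10; odd-index sum = 607 mod 256 = 95 → 0a 5f.
Outer input = (K'⊕opad) ∥ inner = d9 a3 5c 5c 5c 5c 5c ∥ 0a 5f.
Outer hash (tag): even-index sum = 588 mod 256 = 76; odd-index sum = 357 mod 256 = 101 → 4c 65.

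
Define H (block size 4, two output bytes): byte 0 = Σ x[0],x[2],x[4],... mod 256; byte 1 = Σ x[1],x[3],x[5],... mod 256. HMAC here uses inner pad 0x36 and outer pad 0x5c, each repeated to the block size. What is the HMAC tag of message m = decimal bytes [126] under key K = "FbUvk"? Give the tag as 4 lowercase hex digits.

Key "FbUvk" = 46 62 55 76 6b is 5 bytes > B = 4, so hash it first: H(key) = 06 d8, then zero-pad to 4 bytes: K' = 06 d8 00 00.
K' ⊕ ipad = 30 ee 36 36.  K' ⊕ opad = 5a 84 5c 5c.
Inner input = (K'⊕ipad) ∥ m = 30 ee 36 36 ∥ 7e.
Inner hash: even-index sum = 228 mod 256 = 228; odd-index sum = 292 mod 256 = 36 → e4 24.
Outer input = (K'⊕opad) ∥ inner = 5a 84 5c 5c ∥ e4 24.
Outer hash (tag): even-index sum = 410 mod 256 = 154; odd-index sum = 260 mod 256 = 4 → 9a 04.

9a04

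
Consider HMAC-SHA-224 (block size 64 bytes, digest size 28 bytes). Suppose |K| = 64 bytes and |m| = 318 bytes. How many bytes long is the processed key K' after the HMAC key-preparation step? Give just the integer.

Key is 64 ≤ 64 bytes, zero-padded: |K'| = 64.

64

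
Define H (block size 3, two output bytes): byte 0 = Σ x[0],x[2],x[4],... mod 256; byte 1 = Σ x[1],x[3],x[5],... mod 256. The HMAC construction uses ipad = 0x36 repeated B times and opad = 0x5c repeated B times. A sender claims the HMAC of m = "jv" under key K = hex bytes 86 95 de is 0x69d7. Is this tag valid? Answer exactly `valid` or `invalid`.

Key hex bytes 86 95 de is exactly B = 3 bytes: K' = 86 95 de.
K' ⊕ ipad = b0 a3 e8; K' ⊕ opad = da c9 82.
Inner hash: even-index sum = 526 mod 256 = 14; odd-index sum = 269 mod 256 = 13 → 0e 0d.
Outer hash (recomputed tag): even-index sum = 361 mod 256 = 105; odd-index sum = 215 mod 256 = 215 → 69 d7.
Recomputed tag = 69d7; claimed = 69d7 → match.

valid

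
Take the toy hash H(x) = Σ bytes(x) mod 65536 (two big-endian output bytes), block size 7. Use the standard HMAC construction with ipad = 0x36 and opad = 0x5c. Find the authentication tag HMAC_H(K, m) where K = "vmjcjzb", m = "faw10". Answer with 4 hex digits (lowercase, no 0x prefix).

Key "vmjcjzb" = 76 6d 6a 63 6a 7a 62 is exactly B = 7 bytes: K' = 76 6d 6a 63 6a 7a 62.
K' ⊕ ipad = 40 5b 5c 55 5c 4c 54.  K' ⊕ opad = 2a 31 36 3f 36 26 3e.
Inner input = (K'⊕ipad) ∥ m = 40 5b 5c 55 5c 4c 54 ∥ 66 61 77 31 30.
Inner hash: sum = 64+91+92+85+92+76+84+102+97+119+49+48 = 999 → 03 e7.
Outer input = (K'⊕opad) ∥ inner = 2a 31 36 3f 36 26 3e ∥ 03 e7.
Outer hash (tag): sum = 42+49+54+63+54+38+62+3+231 = 596 → 02 54.

0254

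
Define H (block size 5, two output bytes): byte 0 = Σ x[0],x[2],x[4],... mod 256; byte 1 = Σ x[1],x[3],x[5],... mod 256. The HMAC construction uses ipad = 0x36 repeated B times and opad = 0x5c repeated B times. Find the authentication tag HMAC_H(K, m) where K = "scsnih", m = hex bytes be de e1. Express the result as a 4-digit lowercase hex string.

af84

Key "scsnih" = 73 63 73 6e 69 68 is 6 bytes > B = 5, so hash it first: H(key) = 4f 39, then zero-pad to 5 bytes: K' = 4f 39 00 00 00.
K' ⊕ ipad = 79 0f 36 36 36.  K' ⊕ opad = 13 65 5c 5c 5c.
Inner input = (K'⊕ipad) ∥ m = 79 0f 36 36 36 ∥ be de e1.
Inner hash: even-index sum = 451 mod 256 = 195; odd-index sum = 484 mod 256 = 228 → c3 e4.
Outer input = (K'⊕opad) ∥ inner = 13 65 5c 5c 5c ∥ c3 e4.
Outer hash (tag): even-index sum = 431 mod 256 = 175; odd-index sum = 388 mod 256 = 132 → af 84.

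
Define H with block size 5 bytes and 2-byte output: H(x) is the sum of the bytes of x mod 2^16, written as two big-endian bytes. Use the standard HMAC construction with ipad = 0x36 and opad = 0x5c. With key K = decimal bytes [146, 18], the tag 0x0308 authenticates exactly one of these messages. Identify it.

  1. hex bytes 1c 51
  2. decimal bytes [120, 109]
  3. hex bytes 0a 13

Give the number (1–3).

1

Key decimal bytes [146, 18] = 92 12 is 2 bytes ≤ B = 5; zero-pad to 5 bytes: K' = 92 12 00 00 00.
K' ⊕ ipad = a4 24 36 36 36; K' ⊕ opad = ce 4e 5c 5c 5c.
m1: inner = H(a4 24 36 36 36 1c 51) = 01 d7; tag = H(ce 4e 5c 5c 5c 01 d7) = 0308 ← matches
m2: inner = H(a4 24 36 36 36 78 6d) = 02 4f; tag = H(ce 4e 5c 5c 5c 02 4f) = 0281
m3: inner = H(a4 24 36 36 36 0a 13) = 01 87; tag = H(ce 4e 5c 5c 5c 01 87) = 02b8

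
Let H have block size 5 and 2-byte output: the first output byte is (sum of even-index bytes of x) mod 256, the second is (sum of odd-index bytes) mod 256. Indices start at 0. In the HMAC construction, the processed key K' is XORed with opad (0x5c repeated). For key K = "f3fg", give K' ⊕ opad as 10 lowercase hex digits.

Key "f3fg" = 66 33 66 67 is 4 bytes ≤ B = 5; zero-pad to 5 bytes: K' = 66 33 66 67 00.
XOR each byte with 0x5c: 66⊕5c=3a, 33⊕5c=6f, 66⊕5c=3a, 67⊕5c=3b, 00⊕5c=5c.

3a6f3a3b5c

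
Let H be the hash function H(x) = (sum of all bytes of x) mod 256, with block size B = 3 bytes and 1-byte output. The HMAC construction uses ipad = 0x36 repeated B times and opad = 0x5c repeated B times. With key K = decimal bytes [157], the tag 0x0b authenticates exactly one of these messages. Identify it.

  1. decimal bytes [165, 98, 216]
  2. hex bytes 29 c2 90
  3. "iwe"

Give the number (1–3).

2

Key decimal bytes [157] = 9d is 1 byte ≤ B = 3; zero-pad to 3 bytes: K' = 9d 00 00.
K' ⊕ ipad = ab 36 36; K' ⊕ opad = c1 5c 5c.
m1: inner = H(ab 36 36 a5 62 d8) = f6; tag = H(c1 5c 5c f6) = 6f
m2: inner = H(ab 36 36 29 c2 90) = 92; tag = H(c1 5c 5c 92) = 0b ← matches
m3: inner = H(ab 36 36 69 77 65) = 5c; tag = H(c1 5c 5c 5c) = d5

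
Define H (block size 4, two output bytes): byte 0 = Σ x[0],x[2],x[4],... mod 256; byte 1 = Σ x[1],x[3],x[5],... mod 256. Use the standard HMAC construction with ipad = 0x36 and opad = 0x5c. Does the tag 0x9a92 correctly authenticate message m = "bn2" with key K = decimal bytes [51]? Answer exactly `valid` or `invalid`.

valid

Key decimal bytes [51] = 33 is 1 byte ≤ B = 4; zero-pad to 4 bytes: K' = 33 00 00 00.
K' ⊕ ipad = 05 36 36 36; K' ⊕ opad = 6f 5c 5c 5c.
Inner hash: even-index sum = 207 mod 256 = 207; odd-index sum = 218 mod 256 = 218 → cf da.
Outer hash (recomputed tag): even-index sum = 410 mod 256 = 154; odd-index sum = 402 mod 256 = 146 → 9a 92.
Recomputed tag = 9a92; claimed = 9a92 → match.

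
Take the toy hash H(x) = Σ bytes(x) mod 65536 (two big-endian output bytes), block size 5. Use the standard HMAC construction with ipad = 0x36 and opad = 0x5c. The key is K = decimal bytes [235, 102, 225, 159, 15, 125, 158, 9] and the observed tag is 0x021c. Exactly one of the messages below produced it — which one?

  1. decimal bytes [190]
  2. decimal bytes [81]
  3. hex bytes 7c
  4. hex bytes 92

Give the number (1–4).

2

Key decimal bytes [235, 102, 225, 159, 15, 125, 158, 9] = eb 66 e1 9f 0f 7d 9e 09 is 8 bytes > B = 5, so hash it first: H(key) = 04 04, then zero-pad to 5 bytes: K' = 04 04 00 00 00.
K' ⊕ ipad = 32 32 36 36 36; K' ⊕ opad = 58 58 5c 5c 5c.
m1: inner = H(32 32 36 36 36 be) = 01 c4; tag = H(58 58 5c 5c 5c 01 c4) = 0289
m2: inner = H(32 32 36 36 36 51) = 01 57; tag = H(58 58 5c 5c 5c 01 57) = 021c ← matches
m3: inner = H(32 32 36 36 36 7c) = 01 82; tag = H(58 58 5c 5c 5c 01 82) = 0247
m4: inner = H(32 32 36 36 36 92) = 01 98; tag = H(58 58 5c 5c 5c 01 98) = 025d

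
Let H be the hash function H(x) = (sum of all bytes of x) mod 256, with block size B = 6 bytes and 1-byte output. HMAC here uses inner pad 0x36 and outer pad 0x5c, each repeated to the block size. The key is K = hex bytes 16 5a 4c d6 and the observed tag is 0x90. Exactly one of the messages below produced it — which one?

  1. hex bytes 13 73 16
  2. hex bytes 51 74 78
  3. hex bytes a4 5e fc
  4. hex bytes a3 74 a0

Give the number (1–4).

1

Key hex bytes 16 5a 4c d6 is 4 bytes ≤ B = 6; zero-pad to 6 bytes: K' = 16 5a 4c d6 00 00.
K' ⊕ ipad = 20 6c 7a e0 36 36; K' ⊕ opad = 4a 06 10 8a 5c 5c.
m1: inner = H(20 6c 7a e0 36 36 13 73 16) = ee; tag = H(4a 06 10 8a 5c 5c ee) = 90 ← matches
m2: inner = H(20 6c 7a e0 36 36 51 74 78) = 8f; tag = H(4a 06 10 8a 5c 5c 8f) = 31
m3: inner = H(20 6c 7a e0 36 36 a4 5e fc) = 50; tag = H(4a 06 10 8a 5c 5c 50) = f2
m4: inner = H(20 6c 7a e0 36 36 a3 74 a0) = 09; tag = H(4a 06 10 8a 5c 5c 09) = ab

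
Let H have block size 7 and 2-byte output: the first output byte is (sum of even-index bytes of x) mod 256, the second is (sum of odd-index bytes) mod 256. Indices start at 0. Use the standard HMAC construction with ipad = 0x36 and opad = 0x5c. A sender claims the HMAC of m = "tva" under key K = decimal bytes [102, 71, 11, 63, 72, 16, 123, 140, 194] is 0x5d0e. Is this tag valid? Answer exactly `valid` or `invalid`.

invalid

Key decimal bytes [102, 71, 11, 63, 72, 16, 123, 140, 194] = 66 47 0b 3f 48 10 7b 8c c2 is 9 bytes > B = 7, so hash it first: H(key) = f6 22, then zero-pad to 7 bytes: K' = f6 22 00 00 00 00 00.
K' ⊕ ipad = c0 14 36 36 36 36 36; K' ⊕ opad = aa 7e 5c 5c 5c 5c 5c.
Inner hash: even-index sum = 472 mod 256 = 216; odd-index sum = 341 mod 256 = 85 → d8 55.
Outer hash (recomputed tag): even-index sum = 531 mod 256 = 19; odd-index sum = 526 mod 256 = 14 → 13 0e.
Recomputed tag = 130e; claimed = 5d0e → mismatch.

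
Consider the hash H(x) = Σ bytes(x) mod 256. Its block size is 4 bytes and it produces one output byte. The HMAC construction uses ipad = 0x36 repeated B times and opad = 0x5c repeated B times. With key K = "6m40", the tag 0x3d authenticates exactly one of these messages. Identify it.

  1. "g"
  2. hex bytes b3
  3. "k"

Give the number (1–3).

Key "6m40" = 36 6d 34 30 is exactly B = 4 bytes: K' = 36 6d 34 30.
K' ⊕ ipad = 00 5b 02 06; K' ⊕ opad = 6a 31 68 6c.
m1: inner = H(00 5b 02 06 67) = ca; tag = H(6a 31 68 6c ca) = 39
m2: inner = H(00 5b 02 06 b3) = 16; tag = H(6a 31 68 6c 16) = 85
m3: inner = H(00 5b 02 06 6b) = ce; tag = H(6a 31 68 6c ce) = 3d ← matches

3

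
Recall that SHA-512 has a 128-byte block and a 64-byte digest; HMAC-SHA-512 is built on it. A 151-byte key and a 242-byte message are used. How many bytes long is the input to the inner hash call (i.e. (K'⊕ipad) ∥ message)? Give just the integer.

370

Key is 151 > 128 bytes, so it is hashed to 64 bytes then zero-padded to 128: |K'| = 128.
Inner input = (K'⊕ipad) ∥ m → 128 + 242 = 370 bytes.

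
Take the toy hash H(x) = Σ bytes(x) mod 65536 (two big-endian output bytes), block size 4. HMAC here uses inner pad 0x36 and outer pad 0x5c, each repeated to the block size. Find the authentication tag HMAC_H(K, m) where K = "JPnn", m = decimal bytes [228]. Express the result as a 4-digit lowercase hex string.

00fe

Key "JPnn" = 4a 50 6e 6e is exactly B = 4 bytes: K' = 4a 50 6e 6e.
K' ⊕ ipad = 7c 66 58 58.  K' ⊕ opad = 16 0c 32 32.
Inner input = (K'⊕ipad) ∥ m = 7c 66 58 58 ∥ e4.
Inner hash: sum = 124+102+88+88+228 = 630 → 02 76.
Outer input = (K'⊕opad) ∥ inner = 16 0c 32 32 ∥ 02 76.
Outer hash (tag): sum = 22+12+50+50+2+118 = 254 → 00 fe.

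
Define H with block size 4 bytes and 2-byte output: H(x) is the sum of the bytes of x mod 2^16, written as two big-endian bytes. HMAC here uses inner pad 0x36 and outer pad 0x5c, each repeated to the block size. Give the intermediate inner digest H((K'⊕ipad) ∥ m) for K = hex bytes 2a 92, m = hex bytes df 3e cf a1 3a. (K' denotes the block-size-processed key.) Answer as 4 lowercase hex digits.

Key hex bytes 2a 92 is 2 bytes ≤ B = 4; zero-pad to 4 bytes: K' = 2a 92 00 00.
K' ⊕ ipad = 1c a4 36 36.
Inner input = 1c a4 36 36 ∥ df 3e cf a1 3a.
Inner hash: sum = 28+164+54+54+223+62+207+161+58 = 1011 → 03 f3.

03f3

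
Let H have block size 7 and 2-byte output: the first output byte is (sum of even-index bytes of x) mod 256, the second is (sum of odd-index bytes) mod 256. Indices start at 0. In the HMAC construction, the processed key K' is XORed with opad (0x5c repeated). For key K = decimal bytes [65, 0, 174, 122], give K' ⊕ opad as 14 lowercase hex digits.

1d5cf2265c5c5c

Key decimal bytes [65, 0, 174, 122] = 41 00 ae 7a is 4 bytes ≤ B = 7; zero-pad to 7 bytes: K' = 41 00 ae 7a 00 00 00.
XOR each byte with 0x5c: 41⊕5c=1d, 00⊕5c=5c, ae⊕5c=f2, 7a⊕5c=26, 00⊕5c=5c, 00⊕5c=5c, 00⊕5c=5c.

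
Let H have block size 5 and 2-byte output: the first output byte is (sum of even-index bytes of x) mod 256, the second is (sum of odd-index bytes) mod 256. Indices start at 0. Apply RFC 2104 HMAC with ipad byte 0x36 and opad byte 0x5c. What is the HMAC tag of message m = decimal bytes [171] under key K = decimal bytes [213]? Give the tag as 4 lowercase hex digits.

Key decimal bytes [213] = d5 is 1 byte ≤ B = 5; zero-pad to 5 bytes: K' = d5 00 00 00 00.
K' ⊕ ipad = e3 36 36 36 36.  K' ⊕ opad = 89 5c 5c 5c 5c.
Inner input = (K'⊕ipad) ∥ m = e3 36 36 36 36 ∥ ab.
Inner hash: even-index sum = 335 mod 256 = 79; odd-index sum = 279 mod 256 = 23 → 4f 17.
Outer input = (K'⊕opad) ∥ inner = 89 5c 5c 5c 5c ∥ 4f 17.
Outer hash (tag): even-index sum = 344 mod 256 = 88; odd-index sum = 263 mod 256 = 7 → 58 07.

5807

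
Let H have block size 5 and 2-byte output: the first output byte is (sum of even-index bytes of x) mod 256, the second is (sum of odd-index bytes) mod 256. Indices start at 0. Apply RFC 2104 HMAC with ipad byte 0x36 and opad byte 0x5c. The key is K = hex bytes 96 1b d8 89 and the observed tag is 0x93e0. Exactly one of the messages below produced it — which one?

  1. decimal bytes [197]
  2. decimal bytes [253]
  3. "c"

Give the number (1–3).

Key hex bytes 96 1b d8 89 is 4 bytes ≤ B = 5; zero-pad to 5 bytes: K' = 96 1b d8 89 00.
K' ⊕ ipad = a0 2d ee bf 36; K' ⊕ opad = ca 47 84 d5 5c.
m1: inner = H(a0 2d ee bf 36 c5) = c4 b1; tag = H(ca 47 84 d5 5c c4 b1) = 5be0
m2: inner = H(a0 2d ee bf 36 fd) = c4 e9; tag = H(ca 47 84 d5 5c c4 e9) = 93e0 ← matches
m3: inner = H(a0 2d ee bf 36 63) = c4 4f; tag = H(ca 47 84 d5 5c c4 4f) = f9e0

2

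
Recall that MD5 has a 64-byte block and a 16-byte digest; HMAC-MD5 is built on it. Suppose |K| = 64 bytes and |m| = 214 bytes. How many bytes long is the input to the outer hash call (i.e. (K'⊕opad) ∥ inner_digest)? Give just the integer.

80

Key is 64 ≤ 64 bytes, zero-padded: |K'| = 64.
Outer input = (K'⊕opad) ∥ H(inner) → 64 + 16 = 80 bytes.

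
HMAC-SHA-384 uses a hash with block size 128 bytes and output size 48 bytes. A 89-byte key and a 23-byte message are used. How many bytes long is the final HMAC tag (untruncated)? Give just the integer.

The tag is one SHA-384 digest: 48 bytes.

48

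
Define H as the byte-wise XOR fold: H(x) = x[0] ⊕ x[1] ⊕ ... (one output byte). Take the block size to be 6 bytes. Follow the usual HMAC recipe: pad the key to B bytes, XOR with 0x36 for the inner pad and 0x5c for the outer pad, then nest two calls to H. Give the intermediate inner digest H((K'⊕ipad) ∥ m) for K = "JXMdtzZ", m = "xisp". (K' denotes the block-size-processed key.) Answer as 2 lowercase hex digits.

Key "JXMdtzZ" = 4a 58 4d 64 74 7a 5a is 7 bytes > B = 6, so hash it first: H(key) = 6f, then zero-pad to 6 bytes: K' = 6f 00 00 00 00 00.
K' ⊕ ipad = 59 36 36 36 36 36.
Inner input = 59 36 36 36 36 36 ∥ 78 69 73 70.
Inner hash: XOR 59⊕36⊕36⊕36⊕36⊕36⊕78⊕69⊕73⊕70 = 7d.

7d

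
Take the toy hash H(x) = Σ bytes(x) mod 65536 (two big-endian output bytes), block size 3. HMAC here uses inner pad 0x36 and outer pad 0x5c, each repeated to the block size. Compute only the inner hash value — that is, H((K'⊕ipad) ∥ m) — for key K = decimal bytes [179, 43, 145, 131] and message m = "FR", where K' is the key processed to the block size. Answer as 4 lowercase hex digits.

01c9

Key decimal bytes [179, 43, 145, 131] = b3 2b 91 83 is 4 bytes > B = 3, so hash it first: H(key) = 01 f2, then zero-pad to 3 bytes: K' = 01 f2 00.
K' ⊕ ipad = 37 c4 36.
Inner input = 37 c4 36 ∥ 46 52.
Inner hash: sum = 55+196+54+70+82 = 457 → 01 c9.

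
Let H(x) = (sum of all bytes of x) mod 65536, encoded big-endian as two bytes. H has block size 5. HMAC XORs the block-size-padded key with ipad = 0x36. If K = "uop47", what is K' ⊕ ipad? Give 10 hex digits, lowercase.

Key "uop47" = 75 6f 70 34 37 is exactly B = 5 bytes: K' = 75 6f 70 34 37.
XOR each byte with 0x36: 75⊕36=43, 6f⊕36=59, 70⊕36=46, 34⊕36=02, 37⊕36=01.

4359460201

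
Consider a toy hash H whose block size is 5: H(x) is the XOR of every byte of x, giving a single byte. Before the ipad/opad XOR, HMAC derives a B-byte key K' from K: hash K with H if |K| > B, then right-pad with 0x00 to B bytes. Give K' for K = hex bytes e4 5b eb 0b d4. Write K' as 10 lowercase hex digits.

Key hex bytes e4 5b eb 0b d4 is exactly B = 5 bytes: K' = e4 5b eb 0b d4.

e45beb0bd4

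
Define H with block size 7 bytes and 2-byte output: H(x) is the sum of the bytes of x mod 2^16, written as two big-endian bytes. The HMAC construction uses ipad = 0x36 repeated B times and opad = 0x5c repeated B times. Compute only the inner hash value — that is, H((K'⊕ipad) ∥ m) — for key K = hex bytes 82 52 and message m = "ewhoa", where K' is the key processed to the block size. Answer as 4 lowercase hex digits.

Key hex bytes 82 52 is 2 bytes ≤ B = 7; zero-pad to 7 bytes: K' = 82 52 00 00 00 00 00.
K' ⊕ ipad = b4 64 36 36 36 36 36.
Inner input = b4 64 36 36 36 36 36 ∥ 65 77 68 6f 61.
Inner hash: sum = 180+100+54+54+54+54+54+101+119+104+111+97 = 1082 → 04 3a.

043a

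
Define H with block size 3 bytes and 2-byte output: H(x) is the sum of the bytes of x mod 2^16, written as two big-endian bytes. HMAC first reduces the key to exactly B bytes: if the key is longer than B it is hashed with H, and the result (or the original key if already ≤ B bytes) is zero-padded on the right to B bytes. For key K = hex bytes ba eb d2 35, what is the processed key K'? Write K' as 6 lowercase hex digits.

02ac00

|K| = 4 > B = 3, so first hash the key.
H(K): sum = 186+235+210+53 = 684 → 02 ac.
Zero-pad H(K) = 02 ac to 3 bytes: K' = 02 ac 00.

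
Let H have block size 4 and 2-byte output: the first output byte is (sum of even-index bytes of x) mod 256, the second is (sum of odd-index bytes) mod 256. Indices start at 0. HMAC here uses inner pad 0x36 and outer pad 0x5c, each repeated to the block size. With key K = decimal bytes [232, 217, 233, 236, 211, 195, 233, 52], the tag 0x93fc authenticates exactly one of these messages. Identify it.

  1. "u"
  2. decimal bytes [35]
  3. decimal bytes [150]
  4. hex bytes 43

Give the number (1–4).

Key decimal bytes [232, 217, 233, 236, 211, 195, 233, 52] = e8 d9 e9 ec d3 c3 e9 34 is 8 bytes > B = 4, so hash it first: H(key) = 8d bc, then zero-pad to 4 bytes: K' = 8d bc 00 00.
K' ⊕ ipad = bb 8a 36 36; K' ⊕ opad = d1 e0 5c 5c.
m1: inner = H(bb 8a 36 36 75) = 66 c0; tag = H(d1 e0 5c 5c 66 c0) = 93fc ← matches
m2: inner = H(bb 8a 36 36 23) = 14 c0; tag = H(d1 e0 5c 5c 14 c0) = 41fc
m3: inner = H(bb 8a 36 36 96) = 87 c0; tag = H(d1 e0 5c 5c 87 c0) = b4fc
m4: inner = H(bb 8a 36 36 43) = 34 c0; tag = H(d1 e0 5c 5c 34 c0) = 61fc

1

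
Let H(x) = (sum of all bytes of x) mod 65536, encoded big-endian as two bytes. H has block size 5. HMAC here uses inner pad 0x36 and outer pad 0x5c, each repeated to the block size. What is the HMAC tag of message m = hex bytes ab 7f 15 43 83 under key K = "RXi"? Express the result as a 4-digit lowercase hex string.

Key "RXi" = 52 58 69 is 3 bytes ≤ B = 5; zero-pad to 5 bytes: K' = 52 58 69 00 00.
K' ⊕ ipad = 64 6e 5f 36 36.  K' ⊕ opad = 0e 04 35 5c 5c.
Inner input = (K'⊕ipad) ∥ m = 64 6e 5f 36 36 ∥ ab 7f 15 43 83.
Inner hash: sum = 100+110+95+54+54+171+127+21+67+131 = 930 → 03 a2.
Outer input = (K'⊕opad) ∥ inner = 0e 04 35 5c 5c ∥ 03 a2.
Outer hash (tag): sum = 14+4+53+92+92+3+162 = 420 → 01 a4.

01a4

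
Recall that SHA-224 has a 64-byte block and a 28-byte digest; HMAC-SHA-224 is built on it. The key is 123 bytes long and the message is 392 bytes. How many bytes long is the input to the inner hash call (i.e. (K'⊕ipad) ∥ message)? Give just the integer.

Key is 123 > 64 bytes, so it is hashed to 28 bytes then zero-padded to 64: |K'| = 64.
Inner input = (K'⊕ipad) ∥ m → 64 + 392 = 456 bytes.

456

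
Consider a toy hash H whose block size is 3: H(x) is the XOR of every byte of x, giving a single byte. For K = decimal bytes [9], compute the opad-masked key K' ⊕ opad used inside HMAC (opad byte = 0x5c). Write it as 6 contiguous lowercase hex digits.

Key decimal bytes [9] = 09 is 1 byte ≤ B = 3; zero-pad to 3 bytes: K' = 09 00 00.
XOR each byte with 0x5c: 09⊕5c=55, 00⊕5c=5c, 00⊕5c=5c.

555c5c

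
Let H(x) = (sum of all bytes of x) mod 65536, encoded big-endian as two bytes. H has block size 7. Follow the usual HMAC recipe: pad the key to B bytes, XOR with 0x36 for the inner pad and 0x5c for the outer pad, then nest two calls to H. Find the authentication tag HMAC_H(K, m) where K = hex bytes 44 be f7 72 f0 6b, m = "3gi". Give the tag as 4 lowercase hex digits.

Key hex bytes 44 be f7 72 f0 6b is 6 bytes ≤ B = 7; zero-pad to 7 bytes: K' = 44 be f7 72 f0 6b 00.
K' ⊕ ipad = 72 88 c1 44 c6 5d 36.  K' ⊕ opad = 18 e2 ab 2e ac 37 5c.
Inner input = (K'⊕ipad) ∥ m = 72 88 c1 44 c6 5d 36 ∥ 33 67 69.
Inner hash: sum = 114+136+193+68+198+93+54+51+103+105 = 1115 → 04 5b.
Outer input = (K'⊕opad) ∥ inner = 18 e2 ab 2e ac 37 5c ∥ 04 5b.
Outer hash (tag): sum = 24+226+171+46+172+55+92+4+91 = 881 → 03 71.

0371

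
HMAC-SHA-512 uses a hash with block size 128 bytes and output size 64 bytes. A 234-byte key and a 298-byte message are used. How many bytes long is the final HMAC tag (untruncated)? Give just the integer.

64

The tag is one SHA-512 digest: 64 bytes.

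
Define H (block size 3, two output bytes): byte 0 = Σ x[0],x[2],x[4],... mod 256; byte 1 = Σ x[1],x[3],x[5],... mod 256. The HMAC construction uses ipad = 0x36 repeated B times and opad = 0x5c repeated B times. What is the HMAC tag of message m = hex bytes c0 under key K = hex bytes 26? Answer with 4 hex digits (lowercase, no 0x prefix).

Key hex bytes 26 is 1 byte ≤ B = 3; zero-pad to 3 bytes: K' = 26 00 00.
K' ⊕ ipad = 10 36 36.  K' ⊕ opad = 7a 5c 5c.
Inner input = (K'⊕ipad) ∥ m = 10 36 36 ∥ c0.
Inner hash: even-index sum = 70 mod 256 = 70; odd-index sum = 246 mod 256 = 246 → 46 f6.
Outer input = (K'⊕opad) ∥ inner = 7a 5c 5c ∥ 46 f6.
Outer hash (tag): even-index sum = 460 mod 256 = 204; odd-index sum = 162 mod 256 = 162 → cc a2.

cca2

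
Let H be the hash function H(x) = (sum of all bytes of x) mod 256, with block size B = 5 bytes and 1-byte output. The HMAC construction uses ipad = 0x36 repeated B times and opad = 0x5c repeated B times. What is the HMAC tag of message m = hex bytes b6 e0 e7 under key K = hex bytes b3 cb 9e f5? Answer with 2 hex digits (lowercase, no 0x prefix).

ed

Key hex bytes b3 cb 9e f5 is 4 bytes ≤ B = 5; zero-pad to 5 bytes: K' = b3 cb 9e f5 00.
K' ⊕ ipad = 85 fd a8 c3 36.  K' ⊕ opad = ef 97 c2 a9 5c.
Inner input = (K'⊕ipad) ∥ m = 85 fd a8 c3 36 ∥ b6 e0 e7.
Inner hash: sum = 133+253+168+195+54+182+224+231 = 1440; mod 256 = 160 → a0.
Outer input = (K'⊕opad) ∥ inner = ef 97 c2 a9 5c ∥ a0.
Outer hash (tag): sum = 239+151+194+169+92+160 = 1005; mod 256 = 237 → ed.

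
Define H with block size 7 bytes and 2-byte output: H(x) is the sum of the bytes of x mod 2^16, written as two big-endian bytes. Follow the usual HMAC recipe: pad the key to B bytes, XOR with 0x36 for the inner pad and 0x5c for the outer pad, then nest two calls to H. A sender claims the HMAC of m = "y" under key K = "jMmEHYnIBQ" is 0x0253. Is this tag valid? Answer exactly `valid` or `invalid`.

Key "jMmEHYnIBQ" = 6a 4d 6d 45 48 59 6e 49 42 51 is 10 bytes > B = 7, so hash it first: H(key) = 03 54, then zero-pad to 7 bytes: K' = 03 54 00 00 00 00 00.
K' ⊕ ipad = 35 62 36 36 36 36 36; K' ⊕ opad = 5f 08 5c 5c 5c 5c 5c.
Inner hash: sum = 53+98+54+54+54+54+54+121 = 542 → 02 1e.
Outer hash (recomputed tag): sum = 95+8+92+92+92+92+92+2+30 = 595 → 02 53.
Recomputed tag = 0253; claimed = 0253 → match.

valid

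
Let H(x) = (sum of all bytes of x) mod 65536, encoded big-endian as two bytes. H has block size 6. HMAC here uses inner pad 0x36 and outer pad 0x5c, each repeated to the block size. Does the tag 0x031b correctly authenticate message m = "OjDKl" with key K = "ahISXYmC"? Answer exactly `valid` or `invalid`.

valid

Key "ahISXYmC" = 61 68 49 53 58 59 6d 43 is 8 bytes > B = 6, so hash it first: H(key) = 02 c6, then zero-pad to 6 bytes: K' = 02 c6 00 00 00 00.
K' ⊕ ipad = 34 f0 36 36 36 36; K' ⊕ opad = 5e 9a 5c 5c 5c 5c.
Inner hash: sum = 52+240+54+54+54+54+79+106+68+75+108 = 944 → 03 b0.
Outer hash (recomputed tag): sum = 94+154+92+92+92+92+3+176 = 795 → 03 1b.
Recomputed tag = 031b; claimed = 031b → match.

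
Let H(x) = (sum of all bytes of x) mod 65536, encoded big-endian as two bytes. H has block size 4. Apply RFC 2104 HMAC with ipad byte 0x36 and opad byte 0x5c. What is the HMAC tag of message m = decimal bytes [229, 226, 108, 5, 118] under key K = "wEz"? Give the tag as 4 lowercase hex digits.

01ad

Key "wEz" = 77 45 7a is 3 bytes ≤ B = 4; zero-pad to 4 bytes: K' = 77 45 7a 00.
K' ⊕ ipad = 41 73 4c 36.  K' ⊕ opad = 2b 19 26 5c.
Inner input = (K'⊕ipad) ∥ m = 41 73 4c 36 ∥ e5 e2 6c 05 76.
Inner hash: sum = 65+115+76+54+229+226+108+5+118 = 996 → 03 e4.
Outer input = (K'⊕opad) ∥ inner = 2b 19 26 5c ∥ 03 e4.
Outer hash (tag): sum = 43+25+38+92+3+228 = 429 → 01 ad.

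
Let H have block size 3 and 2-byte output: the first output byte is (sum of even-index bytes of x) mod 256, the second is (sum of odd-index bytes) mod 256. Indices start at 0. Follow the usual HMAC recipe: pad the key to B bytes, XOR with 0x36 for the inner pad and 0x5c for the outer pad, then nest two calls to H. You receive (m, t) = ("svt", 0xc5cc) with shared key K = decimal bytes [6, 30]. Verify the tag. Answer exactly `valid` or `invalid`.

Key decimal bytes [6, 30] = 06 1e is 2 bytes ≤ B = 3; zero-pad to 3 bytes: K' = 06 1e 00.
K' ⊕ ipad = 30 28 36; K' ⊕ opad = 5a 42 5c.
Inner hash: even-index sum = 220 mod 256 = 220; odd-index sum = 271 mod 256 = 15 → dc 0f.
Outer hash (recomputed tag): even-index sum = 197 mod 256 = 197; odd-index sum = 286 mod 256 = 30 → c5 1e.
Recomputed tag = c51e; claimed = c5cc → mismatch.

invalid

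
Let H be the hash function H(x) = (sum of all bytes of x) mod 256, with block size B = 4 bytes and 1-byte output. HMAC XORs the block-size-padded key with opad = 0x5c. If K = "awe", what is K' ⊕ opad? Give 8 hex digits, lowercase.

Key "awe" = 61 77 65 is 3 bytes ≤ B = 4; zero-pad to 4 bytes: K' = 61 77 65 00.
XOR each byte with 0x5c: 61⊕5c=3d, 77⊕5c=2b, 65⊕5c=39, 00⊕5c=5c.

3d2b395c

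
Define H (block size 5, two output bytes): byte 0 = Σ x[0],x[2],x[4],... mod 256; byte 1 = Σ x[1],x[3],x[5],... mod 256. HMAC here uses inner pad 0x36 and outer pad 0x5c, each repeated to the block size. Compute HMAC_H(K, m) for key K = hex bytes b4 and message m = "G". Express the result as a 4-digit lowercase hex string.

Key hex bytes b4 is 1 byte ≤ B = 5; zero-pad to 5 bytes: K' = b4 00 00 00 00.
K' ⊕ ipad = 82 36 36 36 36.  K' ⊕ opad = e8 5c 5c 5c 5c.
Inner input = (K'⊕ipad) ∥ m = 82 36 36 36 36 ∥ 47.
Inner hash: even-index sum = 238 mod 256 = 238; odd-index sum = 179 mod 256 = 179 → ee b3.
Outer input = (K'⊕opad) ∥ inner = e8 5c 5c 5c 5c ∥ ee b3.
Outer hash (tag): even-index sum = 595 mod 256 = 83; odd-index sum = 422 mod 256 = 166 → 53 a6.

53a6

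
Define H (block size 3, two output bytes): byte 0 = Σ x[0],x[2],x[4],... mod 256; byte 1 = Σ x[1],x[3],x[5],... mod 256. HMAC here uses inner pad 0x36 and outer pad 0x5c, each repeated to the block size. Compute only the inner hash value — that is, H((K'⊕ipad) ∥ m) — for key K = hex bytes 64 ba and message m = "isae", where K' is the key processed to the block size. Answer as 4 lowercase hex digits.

Key hex bytes 64 ba is 2 bytes ≤ B = 3; zero-pad to 3 bytes: K' = 64 ba 00.
K' ⊕ ipad = 52 8c 36.
Inner input = 52 8c 36 ∥ 69 73 61 65.
Inner hash: even-index sum = 352 mod 256 = 96; odd-index sum = 342 mod 256 = 86 → 60 56.

6056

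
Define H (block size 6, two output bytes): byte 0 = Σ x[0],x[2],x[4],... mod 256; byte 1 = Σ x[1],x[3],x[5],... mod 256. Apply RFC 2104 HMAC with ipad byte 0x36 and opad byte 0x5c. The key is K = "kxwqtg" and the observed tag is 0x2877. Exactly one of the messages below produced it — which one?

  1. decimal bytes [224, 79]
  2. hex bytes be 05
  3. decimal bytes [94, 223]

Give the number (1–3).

Key "kxwqtg" = 6b 78 77 71 74 67 is exactly B = 6 bytes: K' = 6b 78 77 71 74 67.
K' ⊕ ipad = 5d 4e 41 47 42 51; K' ⊕ opad = 37 24 2b 2d 28 3b.
m1: inner = H(5d 4e 41 47 42 51 e0 4f) = c0 35; tag = H(37 24 2b 2d 28 3b c0 35) = 4ac1
m2: inner = H(5d 4e 41 47 42 51 be 05) = 9e eb; tag = H(37 24 2b 2d 28 3b 9e eb) = 2877 ← matches
m3: inner = H(5d 4e 41 47 42 51 5e df) = 3e c5; tag = H(37 24 2b 2d 28 3b 3e c5) = c851

2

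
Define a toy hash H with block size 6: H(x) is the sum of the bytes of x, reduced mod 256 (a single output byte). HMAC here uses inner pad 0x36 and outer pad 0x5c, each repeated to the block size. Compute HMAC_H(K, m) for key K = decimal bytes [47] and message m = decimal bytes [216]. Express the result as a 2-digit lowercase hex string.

3e

Key decimal bytes [47] = 2f is 1 byte ≤ B = 6; zero-pad to 6 bytes: K' = 2f 00 00 00 00 00.
K' ⊕ ipad = 19 36 36 36 36 36.  K' ⊕ opad = 73 5c 5c 5c 5c 5c.
Inner input = (K'⊕ipad) ∥ m = 19 36 36 36 36 36 ∥ d8.
Inner hash: sum = 25+54+54+54+54+54+216 = 511; mod 256 = 255 → ff.
Outer input = (K'⊕opad) ∥ inner = 73 5c 5c 5c 5c 5c ∥ ff.
Outer hash (tag): sum = 115+92+92+92+92+92+255 = 830; mod 256 = 62 → 3e.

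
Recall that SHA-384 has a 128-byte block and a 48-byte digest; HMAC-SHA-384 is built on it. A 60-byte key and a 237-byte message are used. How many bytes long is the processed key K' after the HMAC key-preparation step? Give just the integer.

128

Key is 60 ≤ 128 bytes, zero-padded: |K'| = 128.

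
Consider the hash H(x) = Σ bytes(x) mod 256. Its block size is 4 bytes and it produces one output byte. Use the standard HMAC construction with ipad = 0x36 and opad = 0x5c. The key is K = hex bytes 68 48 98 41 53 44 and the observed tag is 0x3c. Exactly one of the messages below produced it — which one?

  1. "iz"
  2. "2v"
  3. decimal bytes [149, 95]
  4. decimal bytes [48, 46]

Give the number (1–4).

Key hex bytes 68 48 98 41 53 44 is 6 bytes > B = 4, so hash it first: H(key) = 20, then zero-pad to 4 bytes: K' = 20 00 00 00.
K' ⊕ ipad = 16 36 36 36; K' ⊕ opad = 7c 5c 5c 5c.
m1: inner = H(16 36 36 36 69 7a) = 9b; tag = H(7c 5c 5c 5c 9b) = 2b
m2: inner = H(16 36 36 36 32 76) = 60; tag = H(7c 5c 5c 5c 60) = f0
m3: inner = H(16 36 36 36 95 5f) = ac; tag = H(7c 5c 5c 5c ac) = 3c ← matches
m4: inner = H(16 36 36 36 30 2e) = 16; tag = H(7c 5c 5c 5c 16) = a6

3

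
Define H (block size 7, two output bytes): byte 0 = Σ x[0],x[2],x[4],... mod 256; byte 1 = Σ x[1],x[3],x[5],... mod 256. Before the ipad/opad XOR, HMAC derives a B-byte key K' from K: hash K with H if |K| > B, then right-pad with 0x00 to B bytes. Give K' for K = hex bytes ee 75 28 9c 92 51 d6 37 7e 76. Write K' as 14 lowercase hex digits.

|K| = 10 > B = 7, so first hash the key.
H(K): even-index sum = 764 mod 256 = 252; odd-index sum = 527 mod 256 = 15 → fc 0f.
Zero-pad H(K) = fc 0f to 7 bytes: K' = fc 0f 00 00 00 00 00.

fc0f0000000000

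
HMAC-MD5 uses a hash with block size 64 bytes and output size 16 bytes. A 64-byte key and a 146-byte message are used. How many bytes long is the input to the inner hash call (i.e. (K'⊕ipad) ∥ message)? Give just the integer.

Key is 64 ≤ 64 bytes, zero-padded: |K'| = 64.
Inner input = (K'⊕ipad) ∥ m → 64 + 146 = 210 bytes.

210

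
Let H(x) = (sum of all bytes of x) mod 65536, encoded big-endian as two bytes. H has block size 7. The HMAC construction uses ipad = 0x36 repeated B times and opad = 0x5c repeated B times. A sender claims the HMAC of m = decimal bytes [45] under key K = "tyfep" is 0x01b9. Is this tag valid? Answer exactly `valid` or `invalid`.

valid

Key "tyfep" = 74 79 66 65 70 is 5 bytes ≤ B = 7; zero-pad to 7 bytes: K' = 74 79 66 65 70 00 00.
K' ⊕ ipad = 42 4f 50 53 46 36 36; K' ⊕ opad = 28 25 3a 39 2c 5c 5c.
Inner hash: sum = 66+79+80+83+70+54+54+45 = 531 → 02 13.
Outer hash (recomputed tag): sum = 40+37+58+57+44+92+92+2+19 = 441 → 01 b9.
Recomputed tag = 01b9; claimed = 01b9 → match.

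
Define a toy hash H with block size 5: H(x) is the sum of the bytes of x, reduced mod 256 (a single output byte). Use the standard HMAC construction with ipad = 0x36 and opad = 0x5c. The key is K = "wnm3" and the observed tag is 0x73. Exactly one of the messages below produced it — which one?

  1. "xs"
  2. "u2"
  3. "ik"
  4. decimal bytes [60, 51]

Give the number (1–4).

1

Key "wnm3" = 77 6e 6d 33 is 4 bytes ≤ B = 5; zero-pad to 5 bytes: K' = 77 6e 6d 33 00.
K' ⊕ ipad = 41 58 5b 05 36; K' ⊕ opad = 2b 32 31 6f 5c.
m1: inner = H(41 58 5b 05 36 78 73) = 1a; tag = H(2b 32 31 6f 5c 1a) = 73 ← matches
m2: inner = H(41 58 5b 05 36 75 32) = d6; tag = H(2b 32 31 6f 5c d6) = 2f
m3: inner = H(41 58 5b 05 36 69 6b) = 03; tag = H(2b 32 31 6f 5c 03) = 5c
m4: inner = H(41 58 5b 05 36 3c 33) = 9e; tag = H(2b 32 31 6f 5c 9e) = f7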